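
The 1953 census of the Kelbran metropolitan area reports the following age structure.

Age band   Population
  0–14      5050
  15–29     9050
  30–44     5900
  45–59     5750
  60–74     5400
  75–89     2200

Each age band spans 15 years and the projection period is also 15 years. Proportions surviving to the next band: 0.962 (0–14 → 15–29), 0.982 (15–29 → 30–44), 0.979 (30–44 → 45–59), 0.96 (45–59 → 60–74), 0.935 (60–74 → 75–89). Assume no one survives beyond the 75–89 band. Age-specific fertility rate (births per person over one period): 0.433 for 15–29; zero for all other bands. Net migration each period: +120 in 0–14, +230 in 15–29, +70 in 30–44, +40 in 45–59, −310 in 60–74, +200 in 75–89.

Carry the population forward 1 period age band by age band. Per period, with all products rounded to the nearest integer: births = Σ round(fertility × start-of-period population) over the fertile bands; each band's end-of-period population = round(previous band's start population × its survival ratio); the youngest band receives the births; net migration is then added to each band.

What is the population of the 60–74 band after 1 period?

Call the groups 1 to 6, youngest first.
Period 1.
Births: 9050 × 0.433 = 3919
Group 2: 5050 × 0.962 = 4858
Group 3: 9050 × 0.982 = 8887
Group 4: 5900 × 0.979 = 5776
Group 5: 5750 × 0.96 = 5520
Group 6: 5400 × 0.935 = 5049
Net migration: Group 1 + 120 → 4039; Group 2 + 230 → 5088; Group 3 + 70 → 8957; Group 4 + 40 → 5816; Group 5 − 310 → 5210; Group 6 + 200 → 5249
Giving 4039 / 5088 / 8957 / 5816 / 5210 / 5249.

5210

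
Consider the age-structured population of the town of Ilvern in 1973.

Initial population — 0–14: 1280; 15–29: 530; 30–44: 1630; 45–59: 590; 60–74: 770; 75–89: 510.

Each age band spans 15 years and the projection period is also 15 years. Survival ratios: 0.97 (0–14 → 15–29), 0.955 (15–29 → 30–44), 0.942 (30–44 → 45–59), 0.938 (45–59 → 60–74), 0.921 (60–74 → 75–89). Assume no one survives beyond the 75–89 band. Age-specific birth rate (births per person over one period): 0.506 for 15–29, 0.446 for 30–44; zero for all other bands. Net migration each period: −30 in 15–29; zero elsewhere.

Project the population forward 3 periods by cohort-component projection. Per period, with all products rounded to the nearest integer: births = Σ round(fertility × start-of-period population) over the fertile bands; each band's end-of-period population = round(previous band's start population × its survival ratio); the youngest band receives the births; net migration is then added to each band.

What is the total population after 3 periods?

5529

Period 1.
Births: 530 × 0.506 = 268  |  1630 × 0.446 = 727 ⇒ total 995
15–29: 1280 × 0.97 = 1242
30–44: 530 × 0.955 = 506
45–59: 1630 × 0.942 = 1535
60–74: 590 × 0.938 = 553
75–89: 770 × 0.921 = 709
Net migration: 15–29 − 30 → 1212
End of period: [995, 1212, 506, 1535, 553, 709]
Period 2.
Births: 1212 × 0.506 = 613  |  506 × 0.446 = 226 ⇒ total 839
15–29: 995 × 0.97 = 965
30–44: 1212 × 0.955 = 1157
45–59: 506 × 0.942 = 477
60–74: 1535 × 0.938 = 1440
75–89: 553 × 0.921 = 509
Net migration: 15–29 − 30 → 935
End of period: [839, 935, 1157, 477, 1440, 509]
Period 3.
Births: 935 × 0.506 = 473  |  1157 × 0.446 = 516 ⇒ total 989
15–29: 839 × 0.97 = 814
30–44: 935 × 0.955 = 893
45–59: 1157 × 0.942 = 1090
60–74: 477 × 0.938 = 447
75–89: 1440 × 0.921 = 1326
Net migration: 15–29 − 30 → 784
End of period: [989, 784, 893, 1090, 447, 1326]
Total after period 3: 989 + 784 + 893 + 1090 + 447 + 1326 = 5529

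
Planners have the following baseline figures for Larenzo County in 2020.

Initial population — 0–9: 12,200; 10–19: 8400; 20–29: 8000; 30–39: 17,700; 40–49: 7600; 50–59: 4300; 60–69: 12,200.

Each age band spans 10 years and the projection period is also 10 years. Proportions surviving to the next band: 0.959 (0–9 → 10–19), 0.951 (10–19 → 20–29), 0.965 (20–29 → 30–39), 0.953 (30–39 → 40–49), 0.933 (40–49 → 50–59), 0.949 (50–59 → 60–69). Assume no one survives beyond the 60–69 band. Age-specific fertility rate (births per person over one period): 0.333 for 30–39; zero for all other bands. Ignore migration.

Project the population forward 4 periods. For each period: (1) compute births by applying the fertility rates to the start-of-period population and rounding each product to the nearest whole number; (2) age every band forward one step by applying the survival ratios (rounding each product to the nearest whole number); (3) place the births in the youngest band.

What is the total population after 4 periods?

(Groups numbered youngest = 1 to oldest = 7.)
Period 1:
Births: 17700 * 0.333 = 5894
Group 2: 12200 * 0.959 = 11700
Group 3: 8400 * 0.951 = 7988
Group 4: 8000 * 0.965 = 7720
Group 5: 17700 * 0.953 = 16868
Group 6: 7600 * 0.933 = 7091
Group 7: 4300 * 0.949 = 4081
Giving 5894 / 11700 / 7988 / 7720 / 16868 / 7091 / 4081.
Period 2:
Births: 7720 * 0.333 = 2571
Group 2: 5894 * 0.959 = 5652
Group 3: 11700 * 0.951 = 11127
Group 4: 7988 * 0.965 = 7708
Group 5: 7720 * 0.953 = 7357
Group 6: 16868 * 0.933 = 15738
Group 7: 7091 * 0.949 = 6729
Giving 2571 / 5652 / 11127 / 7708 / 7357 / 15738 / 6729.
Period 3:
Births: 7708 * 0.333 = 2567
Group 2: 2571 * 0.959 = 2466
Group 3: 5652 * 0.951 = 5375
Group 4: 11127 * 0.965 = 10738
Group 5: 7708 * 0.953 = 7346
Group 6: 7357 * 0.933 = 6864
Group 7: 15738 * 0.949 = 14935
Giving 2567 / 2466 / 5375 / 10738 / 7346 / 6864 / 14935.
Period 4:
Births: 10738 * 0.333 = 3576
Group 2: 2567 * 0.959 = 2462
Group 3: 2466 * 0.951 = 2345
Group 4: 5375 * 0.965 = 5187
Group 5: 10738 * 0.953 = 10233
Group 6: 7346 * 0.933 = 6854
Group 7: 6864 * 0.949 = 6514
Giving 3576 / 2462 / 2345 / 5187 / 10233 / 6854 / 6514.
Total after period 4: 3576 + 2462 + 2345 + 5187 + 10233 + 6854 + 6514 = 37171

37171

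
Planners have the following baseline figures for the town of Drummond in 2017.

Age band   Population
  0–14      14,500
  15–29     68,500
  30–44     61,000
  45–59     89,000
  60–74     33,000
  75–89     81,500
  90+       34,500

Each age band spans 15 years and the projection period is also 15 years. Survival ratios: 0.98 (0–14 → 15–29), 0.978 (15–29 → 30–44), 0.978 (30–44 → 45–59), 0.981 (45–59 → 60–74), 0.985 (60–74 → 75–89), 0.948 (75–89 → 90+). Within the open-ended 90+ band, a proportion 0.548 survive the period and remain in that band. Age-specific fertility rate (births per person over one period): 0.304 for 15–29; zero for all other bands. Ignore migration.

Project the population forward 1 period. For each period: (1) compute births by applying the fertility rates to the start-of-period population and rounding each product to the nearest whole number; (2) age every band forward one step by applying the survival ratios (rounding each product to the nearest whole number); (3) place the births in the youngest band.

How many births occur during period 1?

Period 1.
Births: 68500 × 0.304 = 20824
15–29: 14500 × 0.98 = 14210
30–44: 68500 × 0.978 = 66993
45–59: 61000 × 0.978 = 59658
60–74: 89000 × 0.981 = 87309
75–89: 33000 × 0.985 = 32505
90+: 81500 × 0.948 + 34500 × 0.548 = 77262 + 18906 = 96168
→ [20824, 14210, 66993, 59658, 87309, 32505, 96168]

20824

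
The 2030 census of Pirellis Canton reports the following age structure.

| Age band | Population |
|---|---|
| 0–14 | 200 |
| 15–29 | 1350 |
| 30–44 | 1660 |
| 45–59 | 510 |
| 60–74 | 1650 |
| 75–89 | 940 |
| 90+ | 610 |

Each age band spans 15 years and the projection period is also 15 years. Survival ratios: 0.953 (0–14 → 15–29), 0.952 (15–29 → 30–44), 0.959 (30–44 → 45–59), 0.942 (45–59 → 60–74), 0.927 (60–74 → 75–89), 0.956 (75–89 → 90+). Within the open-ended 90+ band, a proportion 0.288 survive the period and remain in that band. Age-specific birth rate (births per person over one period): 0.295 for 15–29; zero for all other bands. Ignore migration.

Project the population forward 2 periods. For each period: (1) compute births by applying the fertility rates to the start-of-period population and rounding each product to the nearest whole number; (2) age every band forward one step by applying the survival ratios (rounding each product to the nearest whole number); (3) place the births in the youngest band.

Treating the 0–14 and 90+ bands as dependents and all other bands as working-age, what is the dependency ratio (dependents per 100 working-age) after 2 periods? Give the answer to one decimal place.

Let group 1 be 0–14 through group 7 = 90+.
After projecting period 1:
Births: 1350 × 0.295 = 398
Group 2: 200 × 0.953 = 191
Group 3: 1350 × 0.952 = 1285
Group 4: 1660 × 0.959 = 1592
Group 5: 510 × 0.942 = 480
Group 6: 1650 × 0.927 = 1530
Group 7: 940 × 0.956 + 610 × 0.288 = 899 + 176 = 1075
→ [398, 191, 1285, 1592, 480, 1530, 1075]
After projecting period 2:
Births: 191 × 0.295 = 56
Group 2: 398 × 0.953 = 379
Group 3: 191 × 0.952 = 182
Group 4: 1285 × 0.959 = 1232
Group 5: 1592 × 0.942 = 1500
Group 6: 480 × 0.927 = 445
Group 7: 1530 × 0.956 + 1075 × 0.288 = 1463 + 310 = 1773
→ [56, 379, 182, 1232, 1500, 445, 1773]
Dependents (band 0–14 + band 90+) = 56 + 1773 = 1829; working-age = 3738; ratio = 1829/3738 × 100 = 48.9

48.9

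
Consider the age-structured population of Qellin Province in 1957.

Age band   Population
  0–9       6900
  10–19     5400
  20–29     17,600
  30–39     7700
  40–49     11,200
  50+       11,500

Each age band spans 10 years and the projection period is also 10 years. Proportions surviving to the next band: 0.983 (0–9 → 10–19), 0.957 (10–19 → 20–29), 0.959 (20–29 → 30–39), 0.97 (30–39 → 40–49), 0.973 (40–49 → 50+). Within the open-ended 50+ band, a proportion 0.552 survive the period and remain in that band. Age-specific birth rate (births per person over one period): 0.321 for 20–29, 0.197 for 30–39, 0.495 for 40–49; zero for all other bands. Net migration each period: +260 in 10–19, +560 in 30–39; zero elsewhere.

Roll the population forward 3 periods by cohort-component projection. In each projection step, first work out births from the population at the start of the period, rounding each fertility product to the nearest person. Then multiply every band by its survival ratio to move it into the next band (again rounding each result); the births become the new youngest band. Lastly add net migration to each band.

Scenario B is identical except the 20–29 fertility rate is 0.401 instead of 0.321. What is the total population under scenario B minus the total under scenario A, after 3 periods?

2269

(Groups numbered youngest = 1 to oldest = 6.)
Period 1.
Births: 17600 × 0.321 = 5650, 7700 × 0.197 = 1517, 11200 × 0.495 = 5544 → 12711
Group 2: 6900 × 0.983 = 6783
Group 3: 5400 × 0.957 = 5168
Group 4: 17600 × 0.959 = 16878
Group 5: 7700 × 0.97 = 7469
Group 6: 11200 × 0.973 + 11500 × 0.552 = 10898 + 6348 = 17246
Net migration: Group 2 + 260 → 7043; Group 4 + 560 → 17438
Population now: 0–9=12711, 10–19=7043, 20–29=5168, 30–39=17438, 40–49=7469, 50+=17246
Period 2.
Births: 5168 × 0.321 = 1659, 17438 × 0.197 = 3435, 7469 × 0.495 = 3697 → 8791
Group 2: 12711 × 0.983 = 12495
Group 3: 7043 × 0.957 = 6740
Group 4: 5168 × 0.959 = 4956
Group 5: 17438 × 0.97 = 16915
Group 6: 7469 × 0.973 + 17246 × 0.552 = 7267 + 9520 = 16787
Net migration: Group 2 + 260 → 12755; Group 4 + 560 → 5516
Population now: 0–9=8791, 10–19=12755, 20–29=6740, 30–39=5516, 40–49=16915, 50+=16787
Period 3.
Births: 6740 × 0.321 = 2164, 5516 × 0.197 = 1087, 16915 × 0.495 = 8373 → 11624
Group 2: 8791 × 0.983 = 8642
Group 3: 12755 × 0.957 = 12207
Group 4: 6740 × 0.959 = 6464
Group 5: 5516 × 0.97 = 5351
Group 6: 16915 × 0.973 + 16787 × 0.552 = 16458 + 9266 = 25724
Net migration: Group 2 + 260 → 8902; Group 4 + 560 → 7024
Population now: 0–9=11624, 10–19=8902, 20–29=12207, 30–39=7024, 40–49=5351, 50+=25724
Scenario A total after 3 periods: 70832
Scenario B projection —
Period 1.
Births: 17600 × 0.401 = 7058, 7700 × 0.197 = 1517, 11200 × 0.495 = 5544 → 14119
Group 2: 6900 × 0.983 = 6783
Group 3: 5400 × 0.957 = 5168
Group 4: 17600 × 0.959 = 16878
Group 5: 7700 × 0.97 = 7469
Group 6: 11200 × 0.973 + 11500 × 0.552 = 10898 + 6348 = 17246
Net migration: Group 2 + 260 → 7043; Group 4 + 560 → 17438
Population now: 0–9=14119, 10–19=7043, 20–29=5168, 30–39=17438, 40–49=7469, 50+=17246
Period 2.
Births: 5168 × 0.401 = 2072, 17438 × 0.197 = 3435, 7469 × 0.495 = 3697 → 9204
Group 2: 14119 × 0.983 = 13879
Group 3: 7043 × 0.957 = 6740
Group 4: 5168 × 0.959 = 4956
Group 5: 17438 × 0.97 = 16915
Group 6: 7469 × 0.973 + 17246 × 0.552 = 7267 + 9520 = 16787
Net migration: Group 2 + 260 → 14139; Group 4 + 560 → 5516
Population now: 0–9=9204, 10–19=14139, 20–29=6740, 30–39=5516, 40–49=16915, 50+=16787
Period 3.
Births: 6740 × 0.401 = 2703, 5516 × 0.197 = 1087, 16915 × 0.495 = 8373 → 12163
Group 2: 9204 × 0.983 = 9048
Group 3: 14139 × 0.957 = 13531
Group 4: 6740 × 0.959 = 6464
Group 5: 5516 × 0.97 = 5351
Group 6: 16915 × 0.973 + 16787 × 0.552 = 16458 + 9266 = 25724
Net migration: Group 2 + 260 → 9308; Group 4 + 560 → 7024
Population now: 0–9=12163, 10–19=9308, 20–29=13531, 30–39=7024, 40–49=5351, 50+=25724
Scenario B total after 3 periods: 73101
Difference B − A = 73101 − 70832 = 2269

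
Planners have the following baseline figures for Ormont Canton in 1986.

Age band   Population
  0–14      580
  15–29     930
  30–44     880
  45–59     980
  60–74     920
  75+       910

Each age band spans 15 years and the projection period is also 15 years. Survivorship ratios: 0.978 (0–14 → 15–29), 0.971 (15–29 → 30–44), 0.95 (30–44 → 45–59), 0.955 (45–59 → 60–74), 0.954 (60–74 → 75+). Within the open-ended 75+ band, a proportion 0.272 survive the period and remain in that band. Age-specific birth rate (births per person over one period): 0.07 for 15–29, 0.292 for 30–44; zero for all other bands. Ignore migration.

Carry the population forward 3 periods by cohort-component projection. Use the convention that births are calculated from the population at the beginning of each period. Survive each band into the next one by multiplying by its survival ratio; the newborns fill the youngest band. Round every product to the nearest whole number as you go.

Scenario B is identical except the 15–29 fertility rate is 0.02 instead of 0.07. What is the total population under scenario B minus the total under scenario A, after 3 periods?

-89

Let band 1 be 0–14 through band 6 = 75+.
Period 1:
Births: 930 * 0.07 = 65 ; 880 * 0.292 = 257 ⇒ total 322
Band 2: 580 * 0.978 = 567
Band 3: 930 * 0.971 = 903
Band 4: 880 * 0.95 = 836
Band 5: 980 * 0.955 = 936
Band 6: 920 * 0.954 + 910 * 0.272 = 878 + 248 = 1126
End of period: [322, 567, 903, 836, 936, 1126]
Period 2:
Births: 567 * 0.07 = 40 ; 903 * 0.292 = 264 ⇒ total 304
Band 2: 322 * 0.978 = 315
Band 3: 567 * 0.971 = 551
Band 4: 903 * 0.95 = 858
Band 5: 836 * 0.955 = 798
Band 6: 936 * 0.954 + 1126 * 0.272 = 893 + 306 = 1199
End of period: [304, 315, 551, 858, 798, 1199]
Period 3:
Births: 315 * 0.07 = 22 ; 551 * 0.292 = 161 ⇒ total 183
Band 2: 304 * 0.978 = 297
Band 3: 315 * 0.971 = 306
Band 4: 551 * 0.95 = 523
Band 5: 858 * 0.955 = 819
Band 6: 798 * 0.954 + 1199 * 0.272 = 761 + 326 = 1087
End of period: [183, 297, 306, 523, 819, 1087]
Scenario A total after 3 periods: 3215
Scenario B projection —
Period 1:
Births: 930 * 0.02 = 19 ; 880 * 0.292 = 257 ⇒ total 276
Band 2: 580 * 0.978 = 567
Band 3: 930 * 0.971 = 903
Band 4: 880 * 0.95 = 836
Band 5: 980 * 0.955 = 936
Band 6: 920 * 0.954 + 910 * 0.272 = 878 + 248 = 1126
End of period: [276, 567, 903, 836, 936, 1126]
Period 2:
Births: 567 * 0.02 = 11 ; 903 * 0.292 = 264 ⇒ total 275
Band 2: 276 * 0.978 = 270
Band 3: 567 * 0.971 = 551
Band 4: 903 * 0.95 = 858
Band 5: 836 * 0.955 = 798
Band 6: 936 * 0.954 + 1126 * 0.272 = 893 + 306 = 1199
End of period: [275, 270, 551, 858, 798, 1199]
Period 3:
Births: 270 * 0.02 = 5 ; 551 * 0.292 = 161 ⇒ total 166
Band 2: 275 * 0.978 = 269
Band 3: 270 * 0.971 = 262
Band 4: 551 * 0.95 = 523
Band 5: 858 * 0.955 = 819
Band 6: 798 * 0.954 + 1199 * 0.272 = 761 + 326 = 1087
End of period: [166, 269, 262, 523, 819, 1087]
Scenario B total after 3 periods: 3126
Difference B − A = 3126 − 3215 = -89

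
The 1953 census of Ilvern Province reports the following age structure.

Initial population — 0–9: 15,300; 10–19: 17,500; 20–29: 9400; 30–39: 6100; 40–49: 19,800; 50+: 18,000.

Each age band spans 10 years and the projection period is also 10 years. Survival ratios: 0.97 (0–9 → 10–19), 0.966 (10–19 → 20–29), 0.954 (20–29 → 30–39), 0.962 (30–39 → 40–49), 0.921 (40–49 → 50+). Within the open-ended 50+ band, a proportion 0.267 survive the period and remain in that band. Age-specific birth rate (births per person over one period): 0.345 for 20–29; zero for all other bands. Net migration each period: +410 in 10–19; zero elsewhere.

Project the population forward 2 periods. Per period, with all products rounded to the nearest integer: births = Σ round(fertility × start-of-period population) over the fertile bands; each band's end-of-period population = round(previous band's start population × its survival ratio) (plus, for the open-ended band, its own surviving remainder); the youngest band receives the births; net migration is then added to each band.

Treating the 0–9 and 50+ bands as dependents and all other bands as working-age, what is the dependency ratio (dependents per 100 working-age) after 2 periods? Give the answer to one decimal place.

40.4

— Period 1 —
Births: 9400 * 0.345 = 3243
10–19: 15300 * 0.97 = 14841
20–29: 17500 * 0.966 = 16905
30–39: 9400 * 0.954 = 8968
40–49: 6100 * 0.962 = 5868
50+: 19800 * 0.921 + 18000 * 0.267 = 18236 + 4806 = 23042
Net migration: 10–19 + 410 → 15251
End of period: [3243, 15251, 16905, 8968, 5868, 23042]
— Period 2 —
Births: 16905 * 0.345 = 5832
10–19: 3243 * 0.97 = 3146
20–29: 15251 * 0.966 = 14732
30–39: 16905 * 0.954 = 16127
40–49: 8968 * 0.962 = 8627
50+: 5868 * 0.921 + 23042 * 0.267 = 5404 + 6152 = 11556
Net migration: 10–19 + 410 → 3556
End of period: [5832, 3556, 14732, 16127, 8627, 11556]
Dependents (band 0–9 + band 50+) = 5832 + 11556 = 17388; working-age = 43042; ratio = 17388/43042 × 100 = 40.4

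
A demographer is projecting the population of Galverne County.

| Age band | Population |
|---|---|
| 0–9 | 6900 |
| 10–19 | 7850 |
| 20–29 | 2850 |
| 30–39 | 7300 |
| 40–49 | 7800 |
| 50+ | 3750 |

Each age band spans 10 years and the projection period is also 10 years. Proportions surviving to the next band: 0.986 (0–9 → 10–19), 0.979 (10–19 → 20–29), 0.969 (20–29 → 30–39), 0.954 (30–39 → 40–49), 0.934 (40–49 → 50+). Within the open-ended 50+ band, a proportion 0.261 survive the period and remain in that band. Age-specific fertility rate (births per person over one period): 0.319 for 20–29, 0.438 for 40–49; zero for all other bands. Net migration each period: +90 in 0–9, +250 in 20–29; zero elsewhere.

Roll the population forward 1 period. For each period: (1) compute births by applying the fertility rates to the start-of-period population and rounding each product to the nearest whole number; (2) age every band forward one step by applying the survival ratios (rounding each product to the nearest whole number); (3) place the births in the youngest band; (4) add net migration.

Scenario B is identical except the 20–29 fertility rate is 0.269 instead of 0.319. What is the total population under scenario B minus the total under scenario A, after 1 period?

-142

Numbering the groups 1..6 from youngest to oldest:
— Period 1 —
Births: 2850 × 0.319 = 909, 7800 × 0.438 = 3416 → total 4325
Group 2: 6900 × 0.986 = 6803
Group 3: 7850 × 0.979 = 7685
Group 4: 2850 × 0.969 = 2762
Group 5: 7300 × 0.954 = 6964
Group 6: 7800 × 0.934 + 3750 × 0.261 = 7285 + 979 = 8264
Net migration: Group 1 + 90 → 4415; Group 3 + 250 → 7935
Giving 4415 / 6803 / 7935 / 2762 / 6964 / 8264.
Scenario A total after 1 period: 37143
Scenario B projection —
— Period 1 —
Births: 2850 × 0.269 = 767, 7800 × 0.438 = 3416 → total 4183
Group 2: 6900 × 0.986 = 6803
Group 3: 7850 × 0.979 = 7685
Group 4: 2850 × 0.969 = 2762
Group 5: 7300 × 0.954 = 6964
Group 6: 7800 × 0.934 + 3750 × 0.261 = 7285 + 979 = 8264
Net migration: Group 1 + 90 → 4273; Group 3 + 250 → 7935
Giving 4273 / 6803 / 7935 / 2762 / 6964 / 8264.
Scenario B total after 1 period: 37001
Difference B − A = 37001 − 37143 = -142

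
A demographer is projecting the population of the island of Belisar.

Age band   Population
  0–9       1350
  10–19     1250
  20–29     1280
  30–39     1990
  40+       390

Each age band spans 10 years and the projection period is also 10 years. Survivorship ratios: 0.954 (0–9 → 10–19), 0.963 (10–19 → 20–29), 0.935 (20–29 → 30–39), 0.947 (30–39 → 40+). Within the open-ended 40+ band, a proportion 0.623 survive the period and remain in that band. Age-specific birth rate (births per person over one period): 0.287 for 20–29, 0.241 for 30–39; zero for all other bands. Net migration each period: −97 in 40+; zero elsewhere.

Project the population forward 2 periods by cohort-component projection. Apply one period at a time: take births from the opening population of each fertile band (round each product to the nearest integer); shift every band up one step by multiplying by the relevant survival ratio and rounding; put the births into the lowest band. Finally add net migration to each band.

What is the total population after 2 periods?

Call the bands 1 to 5, youngest first.
After projecting period 1:
Births: 1280 × 0.287 = 367 ; 1990 × 0.241 = 480 ⇒ total 847
Band 2: 1350 × 0.954 = 1288
Band 3: 1250 × 0.963 = 1204
Band 4: 1280 × 0.935 = 1197
Band 5: 1990 × 0.947 + 390 × 0.623 = 1885 + 243 = 2128
Net migration: Band 5 − 97 → 2031
→ [847, 1288, 1204, 1197, 2031]
After projecting period 2:
Births: 1204 × 0.287 = 346 ; 1197 × 0.241 = 288 ⇒ total 634
Band 2: 847 × 0.954 = 808
Band 3: 1288 × 0.963 = 1240
Band 4: 1204 × 0.935 = 1126
Band 5: 1197 × 0.947 + 2031 × 0.623 = 1134 + 1265 = 2399
Net migration: Band 5 − 97 → 2302
→ [634, 808, 1240, 1126, 2302]
Total after period 2: 634 + 808 + 1240 + 1126 + 2302 = 6110

6110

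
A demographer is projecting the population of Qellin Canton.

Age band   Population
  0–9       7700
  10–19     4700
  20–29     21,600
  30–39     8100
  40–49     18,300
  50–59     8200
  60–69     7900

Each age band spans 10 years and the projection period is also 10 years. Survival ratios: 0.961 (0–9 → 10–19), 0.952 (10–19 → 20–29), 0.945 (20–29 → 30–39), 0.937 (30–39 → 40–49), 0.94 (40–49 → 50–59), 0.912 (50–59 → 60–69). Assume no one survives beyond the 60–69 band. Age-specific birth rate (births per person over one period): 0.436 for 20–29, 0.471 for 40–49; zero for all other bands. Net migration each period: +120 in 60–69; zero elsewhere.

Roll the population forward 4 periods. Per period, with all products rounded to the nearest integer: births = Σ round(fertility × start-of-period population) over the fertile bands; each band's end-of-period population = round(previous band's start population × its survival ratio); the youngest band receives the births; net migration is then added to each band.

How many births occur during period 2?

5526

— Period 1 —
Births: 21600 × 0.436 = 9418  |  18300 × 0.471 = 8619 → 18037
10–19: 7700 × 0.961 = 7400
20–29: 4700 × 0.952 = 4474
30–39: 21600 × 0.945 = 20412
40–49: 8100 × 0.937 = 7590
50–59: 18300 × 0.94 = 17202
60–69: 8200 × 0.912 = 7478
Net migration: 60–69 + 120 → 7598
End of period: [18037, 7400, 4474, 20412, 7590, 17202, 7598]
— Period 2 —
Births: 4474 × 0.436 = 1951  |  7590 × 0.471 = 3575 → 5526
10–19: 18037 × 0.961 = 17334
20–29: 7400 × 0.952 = 7045
30–39: 4474 × 0.945 = 4228
40–49: 20412 × 0.937 = 19126
50–59: 7590 × 0.94 = 7135
60–69: 17202 × 0.912 = 15688
Net migration: 60–69 + 120 → 15808
End of period: [5526, 17334, 7045, 4228, 19126, 7135, 15808]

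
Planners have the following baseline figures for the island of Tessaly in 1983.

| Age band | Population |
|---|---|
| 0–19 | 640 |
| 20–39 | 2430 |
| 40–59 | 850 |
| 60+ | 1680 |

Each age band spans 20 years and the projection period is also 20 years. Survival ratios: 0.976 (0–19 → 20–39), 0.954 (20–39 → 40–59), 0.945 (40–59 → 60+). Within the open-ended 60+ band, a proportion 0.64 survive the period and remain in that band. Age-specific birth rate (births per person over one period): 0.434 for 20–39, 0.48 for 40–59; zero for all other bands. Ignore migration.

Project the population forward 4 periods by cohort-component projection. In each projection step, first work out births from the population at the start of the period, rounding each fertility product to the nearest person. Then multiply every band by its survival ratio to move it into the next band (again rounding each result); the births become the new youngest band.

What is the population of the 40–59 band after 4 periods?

(Groups numbered youngest = 1 to oldest = 4.)
After projecting period 1:
Births: 2430 × 0.434 = 1055, 850 × 0.48 = 408 → 1463
Group 2: 640 × 0.976 = 625
Group 3: 2430 × 0.954 = 2318
Group 4: 850 × 0.945 + 1680 × 0.64 = 803 + 1075 = 1878
→ [1463, 625, 2318, 1878]
After projecting period 2:
Births: 625 × 0.434 = 271, 2318 × 0.48 = 1113 → 1384
Group 2: 1463 × 0.976 = 1428
Group 3: 625 × 0.954 = 596
Group 4: 2318 × 0.945 + 1878 × 0.64 = 2191 + 1202 = 3393
→ [1384, 1428, 596, 3393]
After projecting period 3:
Births: 1428 × 0.434 = 620, 596 × 0.48 = 286 → 906
Group 2: 1384 × 0.976 = 1351
Group 3: 1428 × 0.954 = 1362
Group 4: 596 × 0.945 + 3393 × 0.64 = 563 + 2172 = 2735
→ [906, 1351, 1362, 2735]
After projecting period 4:
Births: 1351 × 0.434 = 586, 1362 × 0.48 = 654 → 1240
Group 2: 906 × 0.976 = 884
Group 3: 1351 × 0.954 = 1289
Group 4: 1362 × 0.945 + 2735 × 0.64 = 1287 + 1750 = 3037
→ [1240, 884, 1289, 3037]

1289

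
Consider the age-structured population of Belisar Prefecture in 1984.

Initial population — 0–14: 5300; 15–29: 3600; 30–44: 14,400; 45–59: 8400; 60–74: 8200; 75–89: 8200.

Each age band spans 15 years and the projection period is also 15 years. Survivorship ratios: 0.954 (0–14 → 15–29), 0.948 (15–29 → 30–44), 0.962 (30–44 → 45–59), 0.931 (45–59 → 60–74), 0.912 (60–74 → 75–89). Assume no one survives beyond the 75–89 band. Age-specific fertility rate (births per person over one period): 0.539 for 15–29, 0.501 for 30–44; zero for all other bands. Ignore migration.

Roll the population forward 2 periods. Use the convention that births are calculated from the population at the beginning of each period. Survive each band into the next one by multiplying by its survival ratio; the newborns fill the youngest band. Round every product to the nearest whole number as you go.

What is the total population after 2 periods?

[period 1]
Births: 3600 × 0.539 = 1940, 14400 × 0.501 = 7214 ⇒ total 9154
15–29: 5300 × 0.954 = 5056
30–44: 3600 × 0.948 = 3413
45–59: 14400 × 0.962 = 13853
60–74: 8400 × 0.931 = 7820
75–89: 8200 × 0.912 = 7478
End of period: [9154, 5056, 3413, 13853, 7820, 7478]
[period 2]
Births: 5056 × 0.539 = 2725, 3413 × 0.501 = 1710 ⇒ total 4435
15–29: 9154 × 0.954 = 8733
30–44: 5056 × 0.948 = 4793
45–59: 3413 × 0.962 = 3283
60–74: 13853 × 0.931 = 12897
75–89: 7820 × 0.912 = 7132
End of period: [4435, 8733, 4793, 3283, 12897, 7132]
Total after period 2: 4435 + 8733 + 4793 + 3283 + 12897 + 7132 = 41273

41273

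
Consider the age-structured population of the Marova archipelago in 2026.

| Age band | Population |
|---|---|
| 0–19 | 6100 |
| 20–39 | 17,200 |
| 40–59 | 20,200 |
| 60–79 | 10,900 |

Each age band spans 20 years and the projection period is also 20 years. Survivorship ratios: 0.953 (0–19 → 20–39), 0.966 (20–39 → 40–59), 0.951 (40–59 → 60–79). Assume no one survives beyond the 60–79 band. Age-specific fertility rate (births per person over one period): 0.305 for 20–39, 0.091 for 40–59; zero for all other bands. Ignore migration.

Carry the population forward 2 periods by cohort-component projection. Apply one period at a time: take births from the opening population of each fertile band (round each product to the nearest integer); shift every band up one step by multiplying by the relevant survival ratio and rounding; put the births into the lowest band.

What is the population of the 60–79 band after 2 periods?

15801

— Period 1 —
Births: 17200 × 0.305 = 5246  |  20200 × 0.091 = 1838 → total 7084
20–39: 6100 × 0.953 = 5813
40–59: 17200 × 0.966 = 16615
60–79: 20200 × 0.951 = 19210
Population now: 0–19=7084, 20–39=5813, 40–59=16615, 60–79=19210
— Period 2 —
Births: 5813 × 0.305 = 1773  |  16615 × 0.091 = 1512 → total 3285
20–39: 7084 × 0.953 = 6751
40–59: 5813 × 0.966 = 5615
60–79: 16615 × 0.951 = 15801
Population now: 0–19=3285, 20–39=6751, 40–59=5615, 60–79=15801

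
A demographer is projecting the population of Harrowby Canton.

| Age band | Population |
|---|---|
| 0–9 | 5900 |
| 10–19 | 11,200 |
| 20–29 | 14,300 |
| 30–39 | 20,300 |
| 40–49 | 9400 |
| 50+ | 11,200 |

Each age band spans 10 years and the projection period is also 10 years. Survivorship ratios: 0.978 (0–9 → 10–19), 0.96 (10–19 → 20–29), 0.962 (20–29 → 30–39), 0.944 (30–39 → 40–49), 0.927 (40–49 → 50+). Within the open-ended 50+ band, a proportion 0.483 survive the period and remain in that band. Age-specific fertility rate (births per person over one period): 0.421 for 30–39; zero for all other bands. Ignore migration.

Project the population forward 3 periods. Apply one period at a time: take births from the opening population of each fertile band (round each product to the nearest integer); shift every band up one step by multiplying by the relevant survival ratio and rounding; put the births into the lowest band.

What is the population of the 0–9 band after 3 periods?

4354

(Bands numbered youngest = 1 to oldest = 6.)
[period 1]
Births: 20300 * 0.421 = 8546
Band 2: 5900 * 0.978 = 5770
Band 3: 11200 * 0.96 = 10752
Band 4: 14300 * 0.962 = 13757
Band 5: 20300 * 0.944 = 19163
Band 6: 9400 * 0.927 + 11200 * 0.483 = 8714 + 5410 = 14124
Population now: 0–9=8546, 10–19=5770, 20–29=10752, 30–39=13757, 40–49=19163, 50+=14124
[period 2]
Births: 13757 * 0.421 = 5792
Band 2: 8546 * 0.978 = 8358
Band 3: 5770 * 0.96 = 5539
Band 4: 10752 * 0.962 = 10343
Band 5: 13757 * 0.944 = 12987
Band 6: 19163 * 0.927 + 14124 * 0.483 = 17764 + 6822 = 24586
Population now: 0–9=5792, 10–19=8358, 20–29=5539, 30–39=10343, 40–49=12987, 50+=24586
[period 3]
Births: 10343 * 0.421 = 4354
Band 2: 5792 * 0.978 = 5665
Band 3: 8358 * 0.96 = 8024
Band 4: 5539 * 0.962 = 5329
Band 5: 10343 * 0.944 = 9764
Band 6: 12987 * 0.927 + 24586 * 0.483 = 12039 + 11875 = 23914
Population now: 0–9=4354, 10–19=5665, 20–29=8024, 30–39=5329, 40–49=9764, 50+=23914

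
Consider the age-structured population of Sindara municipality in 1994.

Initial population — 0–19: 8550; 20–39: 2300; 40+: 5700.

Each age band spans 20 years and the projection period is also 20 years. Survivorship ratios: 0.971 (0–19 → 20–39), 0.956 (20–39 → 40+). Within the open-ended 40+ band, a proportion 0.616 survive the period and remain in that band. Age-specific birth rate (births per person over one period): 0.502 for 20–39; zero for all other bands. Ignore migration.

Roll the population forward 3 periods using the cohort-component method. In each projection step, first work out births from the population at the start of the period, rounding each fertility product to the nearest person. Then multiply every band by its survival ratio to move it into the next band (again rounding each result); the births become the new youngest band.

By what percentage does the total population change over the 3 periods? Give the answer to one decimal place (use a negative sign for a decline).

Period 1.
Births: 2300 * 0.502 = 1155
20–39: 8550 * 0.971 = 8302
40+: 2300 * 0.956 + 5700 * 0.616 = 2199 + 3511 = 5710
Giving 1155 / 8302 / 5710.
Period 2.
Births: 8302 * 0.502 = 4168
20–39: 1155 * 0.971 = 1122
40+: 8302 * 0.956 + 5710 * 0.616 = 7937 + 3517 = 11454
Giving 4168 / 1122 / 11454.
Period 3.
Births: 1122 * 0.502 = 563
20–39: 4168 * 0.971 = 4047
40+: 1122 * 0.956 + 11454 * 0.616 = 1073 + 7056 = 8129
Giving 563 / 4047 / 8129.
Total: 16550 → 12739; change = -3811; percentage change = -23.0%

-23.0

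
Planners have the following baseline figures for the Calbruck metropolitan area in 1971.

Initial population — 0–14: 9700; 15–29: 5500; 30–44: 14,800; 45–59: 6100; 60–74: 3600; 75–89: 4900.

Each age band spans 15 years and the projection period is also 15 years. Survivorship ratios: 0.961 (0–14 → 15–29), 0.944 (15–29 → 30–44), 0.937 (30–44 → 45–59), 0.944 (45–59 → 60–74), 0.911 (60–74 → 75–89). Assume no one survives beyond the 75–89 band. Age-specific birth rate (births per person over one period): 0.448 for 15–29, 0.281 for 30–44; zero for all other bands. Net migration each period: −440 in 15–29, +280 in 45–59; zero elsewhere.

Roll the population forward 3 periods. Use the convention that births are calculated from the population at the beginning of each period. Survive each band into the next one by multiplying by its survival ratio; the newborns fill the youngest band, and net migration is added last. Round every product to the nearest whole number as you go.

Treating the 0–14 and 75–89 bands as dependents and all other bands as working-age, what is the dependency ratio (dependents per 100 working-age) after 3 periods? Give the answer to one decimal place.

73.5

Period 1.
Births: 5500 × 0.448 = 2464 ; 14800 × 0.281 = 4159 ⇒ total 6623
15–29: 9700 × 0.961 = 9322
30–44: 5500 × 0.944 = 5192
45–59: 14800 × 0.937 = 13868
60–74: 6100 × 0.944 = 5758
75–89: 3600 × 0.911 = 3280
Net migration: 15–29 − 440 → 8882; 45–59 + 280 → 14148
Population now: 0–14=6623, 15–29=8882, 30–44=5192, 45–59=14148, 60–74=5758, 75–89=3280
Period 2.
Births: 8882 × 0.448 = 3979 ; 5192 × 0.281 = 1459 ⇒ total 5438
15–29: 6623 × 0.961 = 6365
30–44: 8882 × 0.944 = 8385
45–59: 5192 × 0.937 = 4865
60–74: 14148 × 0.944 = 13356
75–89: 5758 × 0.911 = 5246
Net migration: 15–29 − 440 → 5925; 45–59 + 280 → 5145
Population now: 0–14=5438, 15–29=5925, 30–44=8385, 45–59=5145, 60–74=13356, 75–89=5246
Period 3.
Births: 5925 × 0.448 = 2654 ; 8385 × 0.281 = 2356 ⇒ total 5010
15–29: 5438 × 0.961 = 5226
30–44: 5925 × 0.944 = 5593
45–59: 8385 × 0.937 = 7857
60–74: 5145 × 0.944 = 4857
75–89: 13356 × 0.911 = 12167
Net migration: 15–29 − 440 → 4786; 45–59 + 280 → 8137
Population now: 0–14=5010, 15–29=4786, 30–44=5593, 45–59=8137, 60–74=4857, 75–89=12167
Dependents (band 0–14 + band 75–89) = 5010 + 12167 = 17177; working-age = 23373; ratio = 17177/23373 × 100 = 73.5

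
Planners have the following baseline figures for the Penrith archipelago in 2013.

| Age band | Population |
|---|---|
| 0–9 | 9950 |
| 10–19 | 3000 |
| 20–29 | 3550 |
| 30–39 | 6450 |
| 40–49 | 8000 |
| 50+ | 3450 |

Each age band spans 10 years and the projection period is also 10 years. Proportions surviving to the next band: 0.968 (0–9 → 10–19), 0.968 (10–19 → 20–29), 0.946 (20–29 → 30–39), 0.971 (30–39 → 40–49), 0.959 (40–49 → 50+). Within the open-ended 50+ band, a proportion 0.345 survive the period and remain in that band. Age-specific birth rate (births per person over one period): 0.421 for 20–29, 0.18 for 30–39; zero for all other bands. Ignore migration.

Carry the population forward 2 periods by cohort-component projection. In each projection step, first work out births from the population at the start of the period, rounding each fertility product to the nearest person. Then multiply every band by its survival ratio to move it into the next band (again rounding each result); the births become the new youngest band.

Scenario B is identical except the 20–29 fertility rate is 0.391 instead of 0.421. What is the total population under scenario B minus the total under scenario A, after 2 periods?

Let group 1 be 0–9 through group 6 = 50+.
Period 1:
Births: 3550 × 0.421 = 1495, 6450 × 0.18 = 1161 → 2656
Group 2: 9950 × 0.968 = 9632
Group 3: 3000 × 0.968 = 2904
Group 4: 3550 × 0.946 = 3358
Group 5: 6450 × 0.971 = 6263
Group 6: 8000 × 0.959 + 3450 × 0.345 = 7672 + 1190 = 8862
→ [2656, 9632, 2904, 3358, 6263, 8862]
Period 2:
Births: 2904 × 0.421 = 1223, 3358 × 0.18 = 604 → 1827
Group 2: 2656 × 0.968 = 2571
Group 3: 9632 × 0.968 = 9324
Group 4: 2904 × 0.946 = 2747
Group 5: 3358 × 0.971 = 3261
Group 6: 6263 × 0.959 + 8862 × 0.345 = 6006 + 3057 = 9063
→ [1827, 2571, 9324, 2747, 3261, 9063]
Scenario A total after 2 periods: 28793
Scenario B projection —
Period 1:
Births: 3550 × 0.391 = 1388, 6450 × 0.18 = 1161 → 2549
Group 2: 9950 × 0.968 = 9632
Group 3: 3000 × 0.968 = 2904
Group 4: 3550 × 0.946 = 3358
Group 5: 6450 × 0.971 = 6263
Group 6: 8000 × 0.959 + 3450 × 0.345 = 7672 + 1190 = 8862
→ [2549, 9632, 2904, 3358, 6263, 8862]
Period 2:
Births: 2904 × 0.391 = 1135, 3358 × 0.18 = 604 → 1739
Group 2: 2549 × 0.968 = 2467
Group 3: 9632 × 0.968 = 9324
Group 4: 2904 × 0.946 = 2747
Group 5: 3358 × 0.971 = 3261
Group 6: 6263 × 0.959 + 8862 × 0.345 = 6006 + 3057 = 9063
→ [1739, 2467, 9324, 2747, 3261, 9063]
Scenario B total after 2 periods: 28601
Difference B − A = 28601 − 28793 = -192

-192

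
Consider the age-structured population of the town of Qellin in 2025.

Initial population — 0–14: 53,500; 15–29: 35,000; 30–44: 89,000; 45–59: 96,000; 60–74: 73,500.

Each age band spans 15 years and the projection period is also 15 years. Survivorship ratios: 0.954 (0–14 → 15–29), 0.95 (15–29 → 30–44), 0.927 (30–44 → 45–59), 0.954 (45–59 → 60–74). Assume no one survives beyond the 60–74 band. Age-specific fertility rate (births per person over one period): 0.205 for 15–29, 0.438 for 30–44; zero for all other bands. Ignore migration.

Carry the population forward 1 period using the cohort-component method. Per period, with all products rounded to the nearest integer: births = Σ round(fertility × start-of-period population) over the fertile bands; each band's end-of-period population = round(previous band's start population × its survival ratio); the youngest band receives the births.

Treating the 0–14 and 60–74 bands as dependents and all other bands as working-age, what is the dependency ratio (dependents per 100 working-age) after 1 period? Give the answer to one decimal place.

82.6

Call the groups 1 to 5, youngest first.
[period 1]
Births: 35000 × 0.205 = 7175, 89000 × 0.438 = 38982 → 46157
Group 2: 53500 × 0.954 = 51039
Group 3: 35000 × 0.95 = 33250
Group 4: 89000 × 0.927 = 82503
Group 5: 96000 × 0.954 = 91584
End of period: [46157, 51039, 33250, 82503, 91584]
Dependents (band 0–14 + band 60–74) = 46157 + 91584 = 137741; working-age = 166792; ratio = 137741/166792 × 100 = 82.6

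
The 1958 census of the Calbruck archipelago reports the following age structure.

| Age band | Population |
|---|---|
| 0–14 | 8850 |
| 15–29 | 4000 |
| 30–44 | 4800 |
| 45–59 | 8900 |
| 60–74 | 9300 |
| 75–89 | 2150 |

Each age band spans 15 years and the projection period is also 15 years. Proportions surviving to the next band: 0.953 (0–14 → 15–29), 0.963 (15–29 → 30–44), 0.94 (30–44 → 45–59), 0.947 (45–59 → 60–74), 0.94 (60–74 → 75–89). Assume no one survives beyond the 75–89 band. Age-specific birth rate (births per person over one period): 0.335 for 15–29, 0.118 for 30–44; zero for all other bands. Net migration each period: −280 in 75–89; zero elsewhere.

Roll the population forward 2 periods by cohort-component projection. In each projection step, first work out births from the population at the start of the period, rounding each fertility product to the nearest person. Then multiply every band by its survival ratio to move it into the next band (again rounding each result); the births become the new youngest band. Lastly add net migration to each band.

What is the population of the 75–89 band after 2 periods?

(Bands numbered youngest = 1 to oldest = 6.)
Period 1.
Births: 4000 * 0.335 = 1340  |  4800 * 0.118 = 566 → 1906
Band 2: 8850 * 0.953 = 8434
Band 3: 4000 * 0.963 = 3852
Band 4: 4800 * 0.94 = 4512
Band 5: 8900 * 0.947 = 8428
Band 6: 9300 * 0.94 = 8742
Net migration: Band 6 − 280 → 8462
Population now: 0–14=1906, 15–29=8434, 30–44=3852, 45–59=4512, 60–74=8428, 75–89=8462
Period 2.
Births: 8434 * 0.335 = 2825  |  3852 * 0.118 = 455 → 3280
Band 2: 1906 * 0.953 = 1816
Band 3: 8434 * 0.963 = 8122
Band 4: 3852 * 0.94 = 3621
Band 5: 4512 * 0.947 = 4273
Band 6: 8428 * 0.94 = 7922
Net migration: Band 6 − 280 → 7642
Population now: 0–14=3280, 15–29=1816, 30–44=8122, 45–59=3621, 60–74=4273, 75–89=7642

7642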